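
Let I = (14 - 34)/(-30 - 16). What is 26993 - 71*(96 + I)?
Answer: 463361/23 ≈ 20146.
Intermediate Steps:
I = 10/23 (I = -20/(-46) = -20*(-1/46) = 10/23 ≈ 0.43478)
26993 - 71*(96 + I) = 26993 - 71*(96 + 10/23) = 26993 - 71*2218/23 = 26993 - 1*157478/23 = 26993 - 157478/23 = 463361/23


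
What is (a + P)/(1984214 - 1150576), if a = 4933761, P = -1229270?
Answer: 3704491/833638 ≈ 4.4438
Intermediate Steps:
(a + P)/(1984214 - 1150576) = (4933761 - 1229270)/(1984214 - 1150576) = 3704491/833638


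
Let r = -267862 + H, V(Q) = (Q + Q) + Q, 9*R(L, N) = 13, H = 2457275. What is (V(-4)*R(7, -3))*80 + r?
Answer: 6564079/3 ≈ 2.1880e+6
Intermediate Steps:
R(L, N) = 13/9 (R(L, N) = (⅑)*13 = 13/9)
V(Q) = 3*Q (V(Q) = 2*Q + Q = 3*Q)
r = 2189413 (r = -267862 + 2457275 = 2189413)
(V(-4)*R(7, -3))*80 + r = ((3*(-4))*(13/9))*80 + 2189413 = -12*13/9*80 + 2189413 = -52/3*80 + 2189413 = -4160/3 + 2189413 = 6564079/3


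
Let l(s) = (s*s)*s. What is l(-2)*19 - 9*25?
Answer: -377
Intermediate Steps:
l(s) = s**3 (l(s) = s**2*s = s**3)
l(-2)*19 - 9*25 = (-2)**3*19 - 9*25 = -8*19 - 225 = -152 - 225 = -377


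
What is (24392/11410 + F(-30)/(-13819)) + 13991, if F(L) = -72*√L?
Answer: 79830851/5705 + 72*I*√30/13819 ≈ 13993.0 + 0.028538*I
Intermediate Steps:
(24392/11410 + F(-30)/(-13819)) + 13991 = (24392/11410 - 72*I*√30/(-13819)) + 13991 = (24392*(1/11410) - 72*I*√30*(-1/13819)) + 13991 = (12196/5705 - 72*I*√30*(-1/13819)) + 13991 = (12196/5705 + 72*I*√30/13819) + 13991 = 79830851/5705 + 72*I*√30/13819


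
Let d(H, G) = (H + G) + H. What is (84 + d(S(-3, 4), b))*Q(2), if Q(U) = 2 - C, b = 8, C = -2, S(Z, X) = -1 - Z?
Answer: 384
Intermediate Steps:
d(H, G) = G + 2*H (d(H, G) = (G + H) + H = G + 2*H)
Q(U) = 4 (Q(U) = 2 - 1*(-2) = 2 + 2 = 4)
(84 + d(S(-3, 4), b))*Q(2) = (84 + (8 + 2*(-1 - 1*(-3))))*4 = (84 + (8 + 2*(-1 + 3)))*4 = (84 + (8 + 2*2))*4 = (84 + (8 + 4))*4 = (84 + 12)*4 = 96*4 = 384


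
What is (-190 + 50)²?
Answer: 19600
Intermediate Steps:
(-190 + 50)² = (-140)² = 19600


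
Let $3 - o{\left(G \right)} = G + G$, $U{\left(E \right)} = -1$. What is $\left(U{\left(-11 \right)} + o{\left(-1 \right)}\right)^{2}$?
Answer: $16$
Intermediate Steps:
$o{\left(G \right)} = 3 - 2 G$ ($o{\left(G \right)} = 3 - \left(G + G\right) = 3 - 2 G$)
$\left(U{\left(-11 \right)} + o{\left(-1 \right)}\right)^{2} = \left(-1 + \left(3 - -2\right)\right)^{2} = \left(-1 + \left(3 + 2\right)\right)^{2} = \left(-1 + 5\right)^{2} = 4^{2} = 16$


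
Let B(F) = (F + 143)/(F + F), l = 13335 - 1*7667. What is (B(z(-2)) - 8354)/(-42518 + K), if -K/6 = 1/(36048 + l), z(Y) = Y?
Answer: 349965953/1773680894 ≈ 0.19731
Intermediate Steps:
l = 5668 (l = 13335 - 7667 = 5668)
B(F) = (143 + F)/(2*F) (B(F) = (143 + F)/((2*F)) = (143 + F)*(1/(2*F)) = (143 + F)/(2*F))
K = -3/20858 (K = -6/(36048 + 5668) = -6/41716 = -6*1/41716 = -3/20858 ≈ -0.00014383)
(B(z(-2)) - 8354)/(-42518 + K) = ((½)*(143 - 2)/(-2) - 8354)/(-42518 - 3/20858) = ((½)*(-½)*141 - 8354)/(-886840447/20858) = (-141/4 - 8354)*(-20858/886840447) = -33557/4*(-20858/886840447) = 349965953/1773680894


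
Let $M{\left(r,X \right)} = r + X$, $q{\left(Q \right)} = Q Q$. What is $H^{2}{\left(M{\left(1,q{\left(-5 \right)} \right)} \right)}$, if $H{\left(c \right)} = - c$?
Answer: $676$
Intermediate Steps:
$q{\left(Q \right)} = Q^{2}$
$M{\left(r,X \right)} = X + r$
$H^{2}{\left(M{\left(1,q{\left(-5 \right)} \right)} \right)} = \left(- (\left(-5\right)^{2} + 1)\right)^{2} = \left(- (25 + 1)\right)^{2} = \left(\left(-1\right) 26\right)^{2} = \left(-26\right)^{2} = 676$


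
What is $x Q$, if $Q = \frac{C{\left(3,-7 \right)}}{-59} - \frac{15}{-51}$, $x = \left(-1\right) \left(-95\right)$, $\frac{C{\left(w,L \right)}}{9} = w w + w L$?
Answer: $\frac{202445}{1003} \approx 201.84$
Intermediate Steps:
$C{\left(w,L \right)} = 9 w^{2} + 9 L w$ ($C{\left(w,L \right)} = 9 \left(w w + w L\right) = 9 \left(w^{2} + L w\right) = 9 w^{2} + 9 L w$)
$x = 95$
$Q = \frac{2131}{1003}$ ($Q = \frac{9 \cdot 3 \left(-7 + 3\right)}{-59} - \frac{15}{-51} = 9 \cdot 3 \left(-4\right) \left(- \frac{1}{59}\right) - - \frac{5}{17} = \left(-108\right) \left(- \frac{1}{59}\right) + \frac{5}{17} = \frac{108}{59} + \frac{5}{17} = \frac{2131}{1003} \approx 2.1246$)
$x Q = 95 \cdot \frac{2131}{1003} = \frac{202445}{1003}$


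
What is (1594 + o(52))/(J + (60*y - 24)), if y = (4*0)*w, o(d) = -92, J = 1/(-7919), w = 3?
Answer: -11894338/190057 ≈ -62.583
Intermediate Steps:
J = -1/7919 ≈ -0.00012628
y = 0 (y = (4*0)*3 = 0*3 = 0)
(1594 + o(52))/(J + (60*y - 24)) = (1594 - 92)/(-1/7919 + (60*0 - 24)) = 1502/(-1/7919 + (0 - 24)) = 1502/(-1/7919 - 24) = 1502/(-190057/7919) = 1502*(-7919/190057) = -11894338/190057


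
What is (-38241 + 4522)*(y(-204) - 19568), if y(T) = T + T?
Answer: 673570744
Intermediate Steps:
y(T) = 2*T
(-38241 + 4522)*(y(-204) - 19568) = (-38241 + 4522)*(2*(-204) - 19568) = -33719*(-408 - 19568) = -33719*(-19976) = 673570744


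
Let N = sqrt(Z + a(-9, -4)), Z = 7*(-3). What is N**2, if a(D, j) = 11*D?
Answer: -120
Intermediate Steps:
Z = -21
N = 2*I*sqrt(30) (N = sqrt(-21 + 11*(-9)) = sqrt(-21 - 99) = sqrt(-120) = 2*I*sqrt(30) ≈ 10.954*I)
N**2 = (2*I*sqrt(30))**2 = -120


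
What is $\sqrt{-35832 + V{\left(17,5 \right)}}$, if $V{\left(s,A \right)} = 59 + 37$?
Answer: $2 i \sqrt{8934} \approx 189.04 i$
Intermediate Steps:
$V{\left(s,A \right)} = 96$
$\sqrt{-35832 + V{\left(17,5 \right)}} = \sqrt{-35832 + 96} = \sqrt{-35736} = 2 i \sqrt{8934}$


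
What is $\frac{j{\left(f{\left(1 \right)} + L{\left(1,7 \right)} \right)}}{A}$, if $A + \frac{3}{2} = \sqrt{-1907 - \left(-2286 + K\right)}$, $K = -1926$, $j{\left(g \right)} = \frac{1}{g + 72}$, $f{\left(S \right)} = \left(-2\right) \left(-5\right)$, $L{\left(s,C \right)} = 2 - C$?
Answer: $\frac{6}{709247} + \frac{4 \sqrt{2305}}{709247} \approx 0.00027923$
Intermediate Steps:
$f{\left(S \right)} = 10$
$j{\left(g \right)} = \frac{1}{72 + g}$
$A = - \frac{3}{2} + \sqrt{2305}$ ($A = - \frac{3}{2} + \sqrt{-1907 + \left(2286 - -1926\right)} = - \frac{3}{2} + \sqrt{-1907 + \left(2286 + 1926\right)} = - \frac{3}{2} + \sqrt{-1907 + 4212} = - \frac{3}{2} + \sqrt{2305} \approx 46.51$)
$\frac{j{\left(f{\left(1 \right)} + L{\left(1,7 \right)} \right)}}{A} = \frac{1}{\left(72 + \left(10 + \left(2 - 7\right)\right)\right) \left(- \frac{3}{2} + \sqrt{2305}\right)} = \frac{1}{\left(72 + \left(10 - 5\right)\right) \left(- \frac{3}{2} + \sqrt{2305}\right)} = \frac{1}{\left(72 + 5\right) \left(- \frac{3}{2} + \sqrt{2305}\right)} = \frac{1}{77 \left(- \frac{3}{2} + \sqrt{2305}\right)}$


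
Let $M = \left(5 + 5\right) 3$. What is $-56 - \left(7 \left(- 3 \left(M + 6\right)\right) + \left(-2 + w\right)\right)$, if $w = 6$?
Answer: $696$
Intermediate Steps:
$M = 30$ ($M = 10 \cdot 3 = 30$)
$-56 - \left(7 \left(- 3 \left(M + 6\right)\right) + \left(-2 + w\right)\right) = -56 - \left(7 \left(- 3 \left(30 + 6\right)\right) + \left(-2 + 6\right)\right) = -56 - \left(7 \left(\left(-3\right) 36\right) + 4\right) = -56 - \left(7 \left(-108\right) + 4\right) = -56 - \left(-756 + 4\right) = -56 - -752 = -56 + 752 = 696$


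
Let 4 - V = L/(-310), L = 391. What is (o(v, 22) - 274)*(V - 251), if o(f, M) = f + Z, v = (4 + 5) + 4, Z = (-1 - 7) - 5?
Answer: 10436523/155 ≈ 67332.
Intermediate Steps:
Z = -13 (Z = -8 - 5 = -13)
v = 13 (v = 9 + 4 = 13)
o(f, M) = -13 + f (o(f, M) = f - 13 = -13 + f)
V = 1631/310 (V = 4 - 391/(-310) = 4 - 391*(-1)/310 = 4 - 1*(-391/310) = 4 + 391/310 = 1631/310 ≈ 5.2613)
(o(v, 22) - 274)*(V - 251) = ((-13 + 13) - 274)*(1631/310 - 251) = (0 - 274)*(-76179/310) = -274*(-76179/310) = 10436523/155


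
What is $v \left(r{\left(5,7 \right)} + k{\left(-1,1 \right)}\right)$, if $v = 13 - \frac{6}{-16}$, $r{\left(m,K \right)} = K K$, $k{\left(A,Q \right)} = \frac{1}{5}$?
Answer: $\frac{13161}{20} \approx 658.05$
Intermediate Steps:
$k{\left(A,Q \right)} = \frac{1}{5}$
$r{\left(m,K \right)} = K^{2}$
$v = \frac{107}{8}$ ($v = 13 - 6 \left(- \frac{1}{16}\right) = 13 - - \frac{3}{8} = 13 + \frac{3}{8} = \frac{107}{8} \approx 13.375$)
$v \left(r{\left(5,7 \right)} + k{\left(-1,1 \right)}\right) = \frac{107 \left(7^{2} + \frac{1}{5}\right)}{8} = \frac{107 \left(49 + \frac{1}{5}\right)}{8} = \frac{107}{8} \cdot \frac{246}{5} = \frac{13161}{20}$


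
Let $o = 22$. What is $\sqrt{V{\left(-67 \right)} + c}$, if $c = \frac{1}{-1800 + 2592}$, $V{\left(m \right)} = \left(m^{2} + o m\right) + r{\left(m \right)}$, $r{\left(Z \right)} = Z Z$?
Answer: $\frac{\sqrt{130749718}}{132} \approx 86.626$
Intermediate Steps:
$r{\left(Z \right)} = Z^{2}$
$V{\left(m \right)} = 2 m^{2} + 22 m$ ($V{\left(m \right)} = \left(m^{2} + 22 m\right) + m^{2} = 2 m^{2} + 22 m$)
$c = \frac{1}{792} \approx 0.0012626$
$\sqrt{V{\left(-67 \right)} + c} = \sqrt{2 \left(-67\right) \left(11 - 67\right) + \frac{1}{792}} = \sqrt{2 \left(-67\right) \left(-56\right) + \frac{1}{792}} = \sqrt{7504 + \frac{1}{792}} = \sqrt{\frac{5943169}{792}} = \frac{\sqrt{130749718}}{132}$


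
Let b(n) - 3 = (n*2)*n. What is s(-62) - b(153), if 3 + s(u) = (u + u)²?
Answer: -31448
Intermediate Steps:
b(n) = 3 + 2*n² (b(n) = 3 + (n*2)*n = 3 + (2*n)*n = 3 + 2*n²)
s(u) = -3 + 4*u² (s(u) = -3 + (u + u)² = -3 + (2*u)² = -3 + 4*u²)
s(-62) - b(153) = (-3 + 4*(-62)²) - (3 + 2*153²) = (-3 + 4*3844) - (3 + 2*23409) = (-3 + 15376) - (3 + 46818) = 15373 - 1*46821 = 15373 - 46821 = -31448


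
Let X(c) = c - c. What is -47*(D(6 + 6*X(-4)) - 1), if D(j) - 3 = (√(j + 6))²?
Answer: -658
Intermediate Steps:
X(c) = 0
D(j) = 9 + j (D(j) = 3 + (√(j + 6))² = 3 + (√(6 + j))² = 3 + (6 + j) = 9 + j)
-47*(D(6 + 6*X(-4)) - 1) = -47*((9 + (6 + 6*0)) - 1) = -47*((9 + (6 + 0)) - 1) = -47*((9 + 6) - 1) = -47*(15 - 1) = -47*14 = -658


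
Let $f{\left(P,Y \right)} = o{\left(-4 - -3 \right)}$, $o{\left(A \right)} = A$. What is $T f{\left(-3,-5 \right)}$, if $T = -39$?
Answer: $39$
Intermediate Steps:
$f{\left(P,Y \right)} = -1$ ($f{\left(P,Y \right)} = -4 - -3 = -4 + 3 = -1$)
$T f{\left(-3,-5 \right)} = \left(-39\right) \left(-1\right) = 39$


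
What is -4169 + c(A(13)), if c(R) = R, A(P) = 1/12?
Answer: -50027/12 ≈ -4168.9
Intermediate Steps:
A(P) = 1/12
-4169 + c(A(13)) = -4169 + 1/12 = -50027/12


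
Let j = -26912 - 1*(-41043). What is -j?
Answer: -14131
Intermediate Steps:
j = 14131 (j = -26912 + 41043 = 14131)
-j = -1*14131 = -14131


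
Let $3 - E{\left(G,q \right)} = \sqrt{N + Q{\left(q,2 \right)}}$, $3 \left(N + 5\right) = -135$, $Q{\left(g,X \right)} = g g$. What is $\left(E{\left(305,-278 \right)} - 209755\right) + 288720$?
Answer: $78968 - 23 \sqrt{146} \approx 78690.0$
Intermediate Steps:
$Q{\left(g,X \right)} = g^{2}$
$N = -50$ ($N = -5 + \frac{1}{3} \left(-135\right) = -5 - 45 = -50$)
$E{\left(G,q \right)} = 3 - \sqrt{-50 + q^{2}}$
$\left(E{\left(305,-278 \right)} - 209755\right) + 288720 = \left(\left(3 - \sqrt{-50 + \left(-278\right)^{2}}\right) - 209755\right) + 288720 = \left(\left(3 - \sqrt{-50 + 77284}\right) - 209755\right) + 288720 = \left(\left(3 - \sqrt{77234}\right) - 209755\right) + 288720 = \left(\left(3 - 23 \sqrt{146}\right) - 209755\right) + 288720 = \left(-209752 - 23 \sqrt{146}\right) + 288720 = 78968 - 23 \sqrt{146}$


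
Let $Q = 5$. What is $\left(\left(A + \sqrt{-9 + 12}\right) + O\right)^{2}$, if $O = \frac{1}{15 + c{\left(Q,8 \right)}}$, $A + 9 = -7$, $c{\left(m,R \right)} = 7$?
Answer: $\frac{124653}{484} - \frac{351 \sqrt{3}}{11} \approx 202.28$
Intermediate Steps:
$A = -16$ ($A = -9 - 7 = -16$)
$O = \frac{1}{22}$ ($O = \frac{1}{15 + 7} = \frac{1}{22} \approx 0.045455$)
$\left(\left(A + \sqrt{-9 + 12}\right) + O\right)^{2} = \left(\left(-16 + \sqrt{-9 + 12}\right) + \frac{1}{22}\right)^{2} = \left(\left(-16 + \sqrt{3}\right) + \frac{1}{22}\right)^{2} = \left(- \frac{351}{22} + \sqrt{3}\right)^{2}$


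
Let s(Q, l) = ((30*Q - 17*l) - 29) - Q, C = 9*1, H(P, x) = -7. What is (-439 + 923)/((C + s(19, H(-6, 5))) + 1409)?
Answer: 484/2059 ≈ 0.23507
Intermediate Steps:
C = 9
s(Q, l) = -29 - 17*l + 29*Q (s(Q, l) = ((-17*l + 30*Q) - 29) - Q = (-29 - 17*l + 30*Q) - Q = -29 - 17*l + 29*Q)
(-439 + 923)/((C + s(19, H(-6, 5))) + 1409) = (-439 + 923)/((9 + (-29 - 17*(-7) + 29*19)) + 1409) = 484/((9 + (-29 + 119 + 551)) + 1409) = 484/((9 + 641) + 1409) = 484/(650 + 1409) = 484/2059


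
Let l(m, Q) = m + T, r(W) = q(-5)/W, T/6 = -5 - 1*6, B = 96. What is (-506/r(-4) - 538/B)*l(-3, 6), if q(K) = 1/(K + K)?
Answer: 22351147/16 ≈ 1.3969e+6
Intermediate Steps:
q(K) = 1/(2*K)
T = -66 (T = 6*(-5 - 1*6) = 6*(-5 - 6) = 6*(-11) = -66)
r(W) = -1/(10*W) (r(W) = ((½)/(-5))/W = ((½)*(-⅕))/W = -1/(10*W))
l(m, Q) = -66 + m (l(m, Q) = m - 66 = -66 + m)
(-506/r(-4) - 538/B)*l(-3, 6) = (-506/((-⅒/(-4))) - 538/96)*(-66 - 3) = (-506/((-⅒*(-¼))) - 538*1/96)*(-69) = (-506/1/40 - 269/48)*(-69) = (-506*40 - 269/48)*(-69) = (-20240 - 269/48)*(-69) = -971789/48*(-69) = 22351147/16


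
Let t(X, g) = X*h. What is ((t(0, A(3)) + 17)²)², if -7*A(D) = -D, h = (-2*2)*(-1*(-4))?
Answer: 83521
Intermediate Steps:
h = -16 (h = -4*4 = -16)
A(D) = D/7 (A(D) = -(-1)*D/7 = D/7)
t(X, g) = -16*X (t(X, g) = X*(-16) = -16*X)
((t(0, A(3)) + 17)²)² = ((-16*0 + 17)²)² = ((0 + 17)²)² = (17²)² = 289² = 83521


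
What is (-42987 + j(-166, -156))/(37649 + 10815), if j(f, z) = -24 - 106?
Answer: -43117/48464 ≈ -0.88967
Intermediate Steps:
j(f, z) = -130
(-42987 + j(-166, -156))/(37649 + 10815) = (-42987 - 130)/(37649 + 10815) = -43117/48464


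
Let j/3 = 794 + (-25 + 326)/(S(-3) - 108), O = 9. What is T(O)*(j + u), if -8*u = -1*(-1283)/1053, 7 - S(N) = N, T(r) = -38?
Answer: -2658279493/29484 ≈ -90160.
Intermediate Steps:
S(N) = 7 - N
u = -1283/8424 (u = -(-1*(-1283))/(8*1053) = -1283/(8*1053) = -⅛*1283/1053 = -1283/8424 ≈ -0.15230)
j = 33219/14 (j = 3*(794 + (-25 + 326)/((7 - 1*(-3)) - 108)) = 3*(794 + 301/((7 + 3) - 108)) = 3*(794 + 301/(10 - 108)) = 3*(794 + 301/(-98)) = 3*(794 + 301*(-1/98)) = 3*(794 - 43/14) = 3*(11073/14) = 33219/14 ≈ 2372.8)
T(O)*(j + u) = -38*(33219/14 - 1283/8424) = -38*139909447/58968 = -2658279493/29484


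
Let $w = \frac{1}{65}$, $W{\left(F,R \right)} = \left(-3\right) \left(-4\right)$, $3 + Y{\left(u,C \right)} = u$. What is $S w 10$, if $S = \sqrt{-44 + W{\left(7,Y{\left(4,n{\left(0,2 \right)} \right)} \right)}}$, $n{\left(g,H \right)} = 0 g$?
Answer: $\frac{8 i \sqrt{2}}{13} \approx 0.87029 i$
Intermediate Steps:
$n{\left(g,H \right)} = 0$
$Y{\left(u,C \right)} = -3 + u$
$W{\left(F,R \right)} = 12$
$w = \frac{1}{65} \approx 0.015385$
$S = 4 i \sqrt{2}$ ($S = \sqrt{-44 + 12} = \sqrt{-32} = 4 i \sqrt{2} \approx 5.6569 i$)
$S w 10 = 4 i \sqrt{2} \cdot \frac{1}{65} \cdot 10 = \frac{4 i \sqrt{2}}{65} \cdot 10 = \frac{8 i \sqrt{2}}{13}$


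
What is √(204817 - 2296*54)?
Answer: √80833 ≈ 284.31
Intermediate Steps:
√(204817 - 2296*54) = √(204817 - 123984) = √80833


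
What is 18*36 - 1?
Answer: 647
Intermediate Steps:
18*36 - 1 = 648 - 1 = 647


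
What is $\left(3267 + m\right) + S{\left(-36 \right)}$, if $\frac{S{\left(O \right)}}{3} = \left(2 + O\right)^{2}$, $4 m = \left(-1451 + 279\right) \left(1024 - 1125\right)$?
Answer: $36328$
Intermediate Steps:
$m = 29593$ ($m = \frac{\left(-1451 + 279\right) \left(1024 - 1125\right)}{4} = \frac{\left(-1172\right) \left(-101\right)}{4} = \frac{1}{4} \cdot 118372 = 29593$)
$S{\left(O \right)} = 3 \left(2 + O\right)^{2}$
$\left(3267 + m\right) + S{\left(-36 \right)} = \left(3267 + 29593\right) + 3 \left(2 - 36\right)^{2} = 32860 + 3 \left(-34\right)^{2} = 32860 + 3 \cdot 1156 = 32860 + 3468 = 36328$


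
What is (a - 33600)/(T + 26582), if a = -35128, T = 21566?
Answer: -17182/12037 ≈ -1.4274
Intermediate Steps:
(a - 33600)/(T + 26582) = (-35128 - 33600)/(21566 + 26582) = -68728/48148 = -68728*1/48148 = -17182/12037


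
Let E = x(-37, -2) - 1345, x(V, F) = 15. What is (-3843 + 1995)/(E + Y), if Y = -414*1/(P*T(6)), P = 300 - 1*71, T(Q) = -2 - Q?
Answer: 1692768/1218073 ≈ 1.3897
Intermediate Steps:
E = -1330 (E = 15 - 1345 = -1330)
P = 229 (P = 300 - 71 = 229)
Y = 207/916 (Y = -414*1/(229*(-2 - 1*6)) = -414*1/(229*(-2 - 6)) = -414/(229*(-8)) = -414/(-1832) = -414*(-1/1832) = 207/916 ≈ 0.22598)
(-3843 + 1995)/(E + Y) = (-3843 + 1995)/(-1330 + 207/916) = -1848/(-1218073/916) = -1848*(-916/1218073) = 1692768/1218073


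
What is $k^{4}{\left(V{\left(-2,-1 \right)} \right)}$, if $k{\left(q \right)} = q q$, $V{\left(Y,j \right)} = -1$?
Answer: $1$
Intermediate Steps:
$k{\left(q \right)} = q^{2}$
$k^{4}{\left(V{\left(-2,-1 \right)} \right)} = \left(\left(-1\right)^{2}\right)^{4} = 1^{4} = 1$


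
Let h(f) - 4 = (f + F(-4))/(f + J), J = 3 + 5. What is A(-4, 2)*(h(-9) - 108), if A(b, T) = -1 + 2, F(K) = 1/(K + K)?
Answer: -759/8 ≈ -94.875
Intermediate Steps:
F(K) = 1/(2*K)
J = 8
h(f) = 4 + (-⅛ + f)/(8 + f) (h(f) = 4 + (f + (½)/(-4))/(f + 8) = 4 + (f + (½)*(-¼))/(8 + f) = 4 + (f - ⅛)/(8 + f) = 4 + (-⅛ + f)/(8 + f))
A(b, T) = 1
A(-4, 2)*(h(-9) - 108) = 1*(5*(51 + 8*(-9))/(8*(8 - 9)) - 108) = 1*((5/8)*(51 - 72)/(-1) - 108) = 1*((5/8)*(-1)*(-21) - 108) = 1*(105/8 - 108) = 1*(-759/8) = -759/8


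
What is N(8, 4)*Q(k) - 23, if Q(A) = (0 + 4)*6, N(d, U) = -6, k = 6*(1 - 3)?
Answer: -167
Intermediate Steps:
k = -12 (k = 6*(-2) = -12)
Q(A) = 24 (Q(A) = 4*6 = 24)
N(8, 4)*Q(k) - 23 = -6*24 - 23 = -144 - 23 = -167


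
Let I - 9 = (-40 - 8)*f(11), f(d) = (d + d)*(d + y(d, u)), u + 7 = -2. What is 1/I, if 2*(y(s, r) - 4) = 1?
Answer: -1/16359 ≈ -6.1128e-5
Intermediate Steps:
u = -9 (u = -7 - 2 = -9)
y(s, r) = 9/2 (y(s, r) = 4 + (1/2)*1 = 4 + 1/2 = 9/2)
f(d) = 2*d*(9/2 + d) (f(d) = (d + d)*(d + 9/2) = (2*d)*(9/2 + d) = 2*d*(9/2 + d))
I = -16359 (I = 9 + (-40 - 8)*(11*(9 + 2*11)) = 9 - 528*(9 + 22) = 9 - 528*31 = 9 - 48*341 = 9 - 16368 = -16359)
1/I = 1/(-16359) = -1/16359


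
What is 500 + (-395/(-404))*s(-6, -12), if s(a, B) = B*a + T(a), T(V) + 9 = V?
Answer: 224515/404 ≈ 555.73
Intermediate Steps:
T(V) = -9 + V
s(a, B) = -9 + a + B*a (s(a, B) = B*a + (-9 + a) = -9 + a + B*a)
500 + (-395/(-404))*s(-6, -12) = 500 + (-395/(-404))*(-9 - 6 - 12*(-6)) = 500 + (-395*(-1/404))*(-9 - 6 + 72) = 500 + (395/404)*57 = 500 + 22515/404 = 224515/404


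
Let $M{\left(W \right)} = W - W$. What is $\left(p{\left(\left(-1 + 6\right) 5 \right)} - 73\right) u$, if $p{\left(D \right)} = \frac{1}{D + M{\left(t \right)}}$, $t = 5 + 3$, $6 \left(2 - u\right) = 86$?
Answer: $\frac{22496}{25} \approx 899.84$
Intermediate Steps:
$u = - \frac{37}{3}$ ($u = 2 - \frac{43}{3} = - \frac{37}{3} \approx -12.333$)
$t = 8$
$M{\left(W \right)} = 0$
$p{\left(D \right)} = \frac{1}{D}$ ($p{\left(D \right)} = \frac{1}{D + 0} = \frac{1}{D}$)
$\left(p{\left(\left(-1 + 6\right) 5 \right)} - 73\right) u = \left(\frac{1}{\left(-1 + 6\right) 5} - 73\right) \left(- \frac{37}{3}\right) = \left(\frac{1}{5 \cdot 5} - 73\right) \left(- \frac{37}{3}\right) = \left(\frac{1}{25} - 73\right) \left(- \frac{37}{3}\right) = \left(- \frac{1824}{25}\right) \left(- \frac{37}{3}\right) = \frac{22496}{25}$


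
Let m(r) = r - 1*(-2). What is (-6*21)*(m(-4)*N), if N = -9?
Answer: -2268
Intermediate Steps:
m(r) = 2 + r (m(r) = r + 2 = 2 + r)
(-6*21)*(m(-4)*N) = (-6*21)*((2 - 4)*(-9)) = -(-252)*(-9) = -126*18 = -2268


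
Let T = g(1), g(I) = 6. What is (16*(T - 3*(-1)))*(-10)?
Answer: -1440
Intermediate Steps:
T = 6
(16*(T - 3*(-1)))*(-10) = (16*(6 - 3*(-1)))*(-10) = (16*(6 + 3))*(-10) = (16*9)*(-10) = 144*(-10) = -1440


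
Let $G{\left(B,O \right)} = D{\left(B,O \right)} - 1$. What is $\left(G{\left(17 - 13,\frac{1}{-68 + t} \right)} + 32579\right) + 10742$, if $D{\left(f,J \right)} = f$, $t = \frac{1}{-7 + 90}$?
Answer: $43324$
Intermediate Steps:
$t = \frac{1}{83} \approx 0.012048$
$G{\left(B,O \right)} = -1 + B$ ($G{\left(B,O \right)} = B - 1 = -1 + B$)
$\left(G{\left(17 - 13,\frac{1}{-68 + t} \right)} + 32579\right) + 10742 = \left(\left(-1 + \left(17 - 13\right)\right) + 32579\right) + 10742 = \left(\left(-1 + 4\right) + 32579\right) + 10742 = \left(3 + 32579\right) + 10742 = 32582 + 10742 = 43324$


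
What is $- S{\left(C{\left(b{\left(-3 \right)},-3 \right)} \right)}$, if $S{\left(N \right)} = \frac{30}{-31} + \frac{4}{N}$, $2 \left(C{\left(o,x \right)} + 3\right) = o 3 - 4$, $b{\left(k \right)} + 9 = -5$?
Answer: $\frac{452}{403} \approx 1.1216$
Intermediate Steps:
$b{\left(k \right)} = -14$ ($b{\left(k \right)} = -9 - 5 = -14$)
$C{\left(o,x \right)} = -5 + \frac{3 o}{2}$ ($C{\left(o,x \right)} = -3 + \frac{o 3 - 4}{2} = -3 + \frac{3 o - 4}{2} = -3 + \frac{-4 + 3 o}{2} = -3 + \left(-2 + \frac{3 o}{2}\right) = -5 + \frac{3 o}{2}$)
$S{\left(N \right)} = - \frac{30}{31} + \frac{4}{N}$ ($S{\left(N \right)} = 30 \left(- \frac{1}{31}\right) + \frac{4}{N} = - \frac{30}{31} + \frac{4}{N}$)
$- S{\left(C{\left(b{\left(-3 \right)},-3 \right)} \right)} = - (- \frac{30}{31} + \frac{4}{-5 + \frac{3}{2} \left(-14\right)}) = - (- \frac{30}{31} + \frac{4}{-5 - 21}) = - (- \frac{30}{31} + \frac{4}{-26}) = - (- \frac{30}{31} + 4 \left(- \frac{1}{26}\right)) = - (- \frac{30}{31} - \frac{2}{13}) = \left(-1\right) \left(- \frac{452}{403}\right) = \frac{452}{403}$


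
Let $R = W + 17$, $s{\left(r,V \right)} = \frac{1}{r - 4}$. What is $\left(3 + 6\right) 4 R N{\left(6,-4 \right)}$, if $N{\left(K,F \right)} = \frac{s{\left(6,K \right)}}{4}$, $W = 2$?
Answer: $\frac{171}{2} \approx 85.5$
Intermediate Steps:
$s{\left(r,V \right)} = \frac{1}{-4 + r}$
$N{\left(K,F \right)} = \frac{1}{8}$ ($N{\left(K,F \right)} = \frac{1}{\left(-4 + 6\right) 4} = \frac{1}{2} \cdot \frac{1}{4} = \frac{1}{8}$)
$R = 19$ ($R = 2 + 17 = 19$)
$\left(3 + 6\right) 4 R N{\left(6,-4 \right)} = \left(3 + 6\right) 4 \cdot 19 \cdot \frac{1}{8} = 9 \cdot 4 \cdot 19 \cdot \frac{1}{8} = 36 \cdot 19 \cdot \frac{1}{8} = 684 \cdot \frac{1}{8} = \frac{171}{2}$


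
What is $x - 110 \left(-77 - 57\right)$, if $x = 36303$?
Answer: $51043$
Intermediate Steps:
$x - 110 \left(-77 - 57\right) = 36303 - 110 \left(-77 - 57\right) = 36303 - 110 \left(-134\right) = 36303 - -14740 = 36303 + 14740 = 51043$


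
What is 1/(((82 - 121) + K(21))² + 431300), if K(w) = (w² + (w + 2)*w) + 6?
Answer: 1/1225181 ≈ 8.1621e-7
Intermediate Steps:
K(w) = 6 + w² + w*(2 + w) (K(w) = (w² + (2 + w)*w) + 6 = (w² + w*(2 + w)) + 6 = 6 + w² + w*(2 + w))
1/(((82 - 121) + K(21))² + 431300) = 1/(((82 - 121) + (6 + 2*21 + 2*21²))² + 431300) = 1/((-39 + (6 + 42 + 2*441))² + 431300) = 1/((-39 + (6 + 42 + 882))² + 431300) = 1/((-39 + 930)² + 431300) = 1/(891² + 431300) = 1/(793881 + 431300) = 1/1225181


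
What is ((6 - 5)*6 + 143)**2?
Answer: 22201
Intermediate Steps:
((6 - 5)*6 + 143)**2 = (1*6 + 143)**2 = (6 + 143)**2 = 149**2 = 22201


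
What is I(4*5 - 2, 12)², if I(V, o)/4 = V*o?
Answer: 746496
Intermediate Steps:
I(V, o) = 4*V*o (I(V, o) = 4*(V*o) = 4*V*o)
I(4*5 - 2, 12)² = (4*(4*5 - 2)*12)² = (4*(20 - 2)*12)² = (4*18*12)² = 864² = 746496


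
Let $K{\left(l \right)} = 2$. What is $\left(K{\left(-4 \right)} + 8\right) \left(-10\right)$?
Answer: $-100$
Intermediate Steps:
$\left(K{\left(-4 \right)} + 8\right) \left(-10\right) = \left(2 + 8\right) \left(-10\right) = 10 \left(-10\right) = -100$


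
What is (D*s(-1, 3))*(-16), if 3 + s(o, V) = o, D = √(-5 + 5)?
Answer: 0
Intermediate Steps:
D = 0 (D = √0 = 0)
s(o, V) = -3 + o
(D*s(-1, 3))*(-16) = (0*(-3 - 1))*(-16) = (0*(-4))*(-16) = 0*(-16) = 0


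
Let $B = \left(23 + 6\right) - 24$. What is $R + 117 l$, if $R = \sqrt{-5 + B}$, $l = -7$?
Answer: $-819$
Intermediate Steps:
$B = 5$ ($B = 29 - 24 = 5$)
$R = 0$ ($R = \sqrt{-5 + 5} = \sqrt{0} = 0$)
$R + 117 l = 0 + 117 \left(-7\right) = 0 - 819 = -819$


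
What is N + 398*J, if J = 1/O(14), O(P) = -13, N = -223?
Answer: -3297/13 ≈ -253.62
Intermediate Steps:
J = -1/13 (J = 1/(-13) = -1/13 ≈ -0.076923)
N + 398*J = -223 + 398*(-1/13) = -223 - 398/13 = -3297/13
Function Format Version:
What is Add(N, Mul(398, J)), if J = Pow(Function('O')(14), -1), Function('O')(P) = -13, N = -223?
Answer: Rational(-3297, 13) ≈ -253.62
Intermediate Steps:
J = Rational(-1, 13) (J = Pow(-13, -1) = Rational(-1, 13) ≈ -0.076923)
Add(N, Mul(398, J)) = Add(-223, Mul(398, Rational(-1, 13))) = Add(-223, Rational(-398, 13)) = Rational(-3297, 13)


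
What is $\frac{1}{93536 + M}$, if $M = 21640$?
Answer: $\frac{1}{115176} \approx 8.6824 \cdot 10^{-6}$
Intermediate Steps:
$\frac{1}{93536 + M} = \frac{1}{93536 + 21640} = \frac{1}{115176}$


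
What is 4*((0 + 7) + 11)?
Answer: 72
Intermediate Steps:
4*((0 + 7) + 11) = 4*(7 + 11) = 4*18 = 72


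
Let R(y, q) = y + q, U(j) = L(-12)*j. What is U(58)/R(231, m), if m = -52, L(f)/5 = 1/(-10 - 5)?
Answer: -58/537 ≈ -0.10801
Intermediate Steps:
L(f) = -⅓ (L(f) = 5/(-10 - 5) = 5/(-15) = 5*(-1/15) = -⅓)
U(j) = -j/3
R(y, q) = q + y
U(58)/R(231, m) = (-⅓*58)/(-52 + 231) = -58/3/179 = -58/3*1/179 = -58/537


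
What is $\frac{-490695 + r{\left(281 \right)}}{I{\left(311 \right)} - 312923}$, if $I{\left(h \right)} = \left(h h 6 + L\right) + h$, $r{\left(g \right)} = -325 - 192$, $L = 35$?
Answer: $- \frac{491212}{267749} \approx -1.8346$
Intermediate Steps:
$r{\left(g \right)} = -517$ ($r{\left(g \right)} = -325 - 192 = -517$)
$I{\left(h \right)} = 35 + h + 6 h^{2}$ ($I{\left(h \right)} = \left(h h 6 + 35\right) + h = \left(h^{2} \cdot 6 + 35\right) + h = \left(6 h^{2} + 35\right) + h = \left(35 + 6 h^{2}\right) + h = 35 + h + 6 h^{2}$)
$\frac{-490695 + r{\left(281 \right)}}{I{\left(311 \right)} - 312923} = \frac{-490695 - 517}{\left(35 + 311 + 6 \cdot 311^{2}\right) - 312923} = - \frac{491212}{\left(35 + 311 + 6 \cdot 96721\right) - 312923} = - \frac{491212}{\left(35 + 311 + 580326\right) - 312923} = - \frac{491212}{580672 - 312923} = - \frac{491212}{267749}$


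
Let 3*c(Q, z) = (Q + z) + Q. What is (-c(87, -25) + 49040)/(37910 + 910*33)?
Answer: 146971/203820 ≈ 0.72108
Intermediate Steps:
c(Q, z) = z/3 + 2*Q/3 (c(Q, z) = ((Q + z) + Q)/3 = (z + 2*Q)/3 = z/3 + 2*Q/3)
(-c(87, -25) + 49040)/(37910 + 910*33) = (-((1/3)*(-25) + (2/3)*87) + 49040)/(37910 + 910*33) = (-(-25/3 + 58) + 49040)/(37910 + 30030) = (-1*149/3 + 49040)/67940 = (-149/3 + 49040)*(1/67940) = (146971/3)*(1/67940) = 146971/203820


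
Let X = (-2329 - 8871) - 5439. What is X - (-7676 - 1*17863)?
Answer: 8900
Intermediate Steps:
X = -16639 (X = -11200 - 5439 = -16639)
X - (-7676 - 1*17863) = -16639 - (-7676 - 1*17863) = -16639 - (-7676 - 17863) = -16639 - 1*(-25539) = -16639 + 25539 = 8900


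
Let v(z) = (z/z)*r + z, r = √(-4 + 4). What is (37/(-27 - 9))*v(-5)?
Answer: 185/36 ≈ 5.1389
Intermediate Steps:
r = 0 (r = √0 = 0)
v(z) = z (v(z) = (z/z)*0 + z = 1*0 + z = 0 + z = z)
(37/(-27 - 9))*v(-5) = (37/(-27 - 9))*(-5) = (37/(-36))*(-5) = (37*(-1/36))*(-5) = -37/36*(-5) = 185/36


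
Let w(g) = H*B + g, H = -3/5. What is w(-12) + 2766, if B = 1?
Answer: 13767/5 ≈ 2753.4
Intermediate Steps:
H = -3/5 (H = -3*1/5 = -3/5 ≈ -0.60000)
w(g) = -3/5 + g (w(g) = -3/5*1 + g = -3/5 + g)
w(-12) + 2766 = (-3/5 - 12) + 2766 = -63/5 + 2766 = 13767/5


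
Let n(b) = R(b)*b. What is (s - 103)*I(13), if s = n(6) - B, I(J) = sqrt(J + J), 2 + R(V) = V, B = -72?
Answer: -7*sqrt(26) ≈ -35.693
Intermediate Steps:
R(V) = -2 + V
n(b) = b*(-2 + b) (n(b) = (-2 + b)*b = b*(-2 + b))
I(J) = sqrt(2)*sqrt(J) (I(J) = sqrt(2*J) = sqrt(2)*sqrt(J))
s = 96 (s = 6*(-2 + 6) - 1*(-72) = 6*4 + 72 = 24 + 72 = 96)
(s - 103)*I(13) = (96 - 103)*(sqrt(2)*sqrt(13)) = -7*sqrt(26)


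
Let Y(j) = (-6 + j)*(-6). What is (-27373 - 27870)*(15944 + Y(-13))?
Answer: -887092094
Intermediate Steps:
Y(j) = 36 - 6*j
(-27373 - 27870)*(15944 + Y(-13)) = (-27373 - 27870)*(15944 + (36 - 6*(-13))) = -55243*(15944 + (36 + 78)) = -55243*(15944 + 114) = -55243*16058 = -887092094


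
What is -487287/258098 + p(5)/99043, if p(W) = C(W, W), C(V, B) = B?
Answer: -48261075851/25562800214 ≈ -1.8879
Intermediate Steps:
p(W) = W
-487287/258098 + p(5)/99043 = -487287/258098 + 5/99043 = -48261075851/25562800214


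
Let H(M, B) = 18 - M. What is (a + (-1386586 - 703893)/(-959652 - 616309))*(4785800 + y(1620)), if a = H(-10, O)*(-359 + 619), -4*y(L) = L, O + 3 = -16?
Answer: 54912821844005805/1575961 ≈ 3.4844e+10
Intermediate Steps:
O = -19 (O = -3 - 16 = -19)
y(L) = -L/4
a = 7280 (a = (18 - 1*(-10))*(-359 + 619) = (18 + 10)*260 = 28*260 = 7280)
(a + (-1386586 - 703893)/(-959652 - 616309))*(4785800 + y(1620)) = (7280 + (-1386586 - 703893)/(-959652 - 616309))*(4785800 - ¼*1620) = (7280 - 2090479/(-1575961))*(4785800 - 405) = (7280 - 2090479*(-1/1575961))*4785395 = (7280 + 2090479/1575961)*4785395 = (11475086559/1575961)*4785395 = 54912821844005805/1575961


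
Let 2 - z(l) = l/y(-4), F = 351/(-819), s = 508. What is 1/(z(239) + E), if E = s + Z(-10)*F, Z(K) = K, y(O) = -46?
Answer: 322/167273 ≈ 0.0019250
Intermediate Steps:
F = -3/7 (F = 351*(-1/819) = -3/7 ≈ -0.42857)
E = 3586/7 (E = 508 - 10*(-3/7) = 508 + 30/7 = 3586/7 ≈ 512.29)
z(l) = 2 + l/46 (z(l) = 2 - l/(-46) = 2 - l*(-1)/46 = 2 - (-1)*l/46 = 2 + l/46)
1/(z(239) + E) = 1/((2 + (1/46)*239) + 3586/7) = 1/((2 + 239/46) + 3586/7) = 1/(331/46 + 3586/7) = 1/(167273/322) = 322/167273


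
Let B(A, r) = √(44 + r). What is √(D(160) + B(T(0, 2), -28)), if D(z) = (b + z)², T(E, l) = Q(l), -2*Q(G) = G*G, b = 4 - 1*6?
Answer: 2*√6242 ≈ 158.01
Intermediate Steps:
b = -2 (b = 4 - 6 = -2)
Q(G) = -G²/2 (Q(G) = -G*G/2 = -G²/2)
T(E, l) = -l²/2
D(z) = (-2 + z)²
√(D(160) + B(T(0, 2), -28)) = √((-2 + 160)² + √(44 - 28)) = √(158² + √16) = √(24964 + 4) = √24968 = 2*√6242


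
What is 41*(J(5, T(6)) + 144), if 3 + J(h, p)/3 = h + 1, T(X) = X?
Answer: 6273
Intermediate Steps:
J(h, p) = -6 + 3*h (J(h, p) = -9 + 3*(h + 1) = -9 + 3*(1 + h) = -9 + (3 + 3*h) = -6 + 3*h)
41*(J(5, T(6)) + 144) = 41*((-6 + 3*5) + 144) = 41*((-6 + 15) + 144) = 41*(9 + 144) = 41*153 = 6273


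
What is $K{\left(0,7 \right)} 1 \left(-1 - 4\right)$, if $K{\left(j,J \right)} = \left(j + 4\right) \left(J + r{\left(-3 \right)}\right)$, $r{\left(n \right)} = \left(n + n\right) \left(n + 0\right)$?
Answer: $-500$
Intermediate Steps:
$r{\left(n \right)} = 2 n^{2}$ ($r{\left(n \right)} = 2 n n = 2 n^{2}$)
$K{\left(j,J \right)} = \left(4 + j\right) \left(18 + J\right)$ ($K{\left(j,J \right)} = \left(j + 4\right) \left(J + 2 \left(-3\right)^{2}\right) = \left(4 + j\right) \left(J + 2 \cdot 9\right) = \left(4 + j\right) \left(J + 18\right) = \left(4 + j\right) \left(18 + J\right)$)
$K{\left(0,7 \right)} 1 \left(-1 - 4\right) = \left(72 + 4 \cdot 7 + 18 \cdot 0 + 7 \cdot 0\right) 1 \left(-1 - 4\right) = \left(72 + 28 + 0 + 0\right) 1 \left(-5\right) = 100 \left(-5\right) = -500$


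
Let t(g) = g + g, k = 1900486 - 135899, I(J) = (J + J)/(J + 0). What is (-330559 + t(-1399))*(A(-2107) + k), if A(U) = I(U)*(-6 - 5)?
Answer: -588230094705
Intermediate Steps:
I(J) = 2 (I(J) = (2*J)/J = 2)
k = 1764587
t(g) = 2*g
A(U) = -22 (A(U) = 2*(-6 - 5) = 2*(-11) = -22)
(-330559 + t(-1399))*(A(-2107) + k) = (-330559 + 2*(-1399))*(-22 + 1764587) = (-330559 - 2798)*1764565 = -333357*1764565 = -588230094705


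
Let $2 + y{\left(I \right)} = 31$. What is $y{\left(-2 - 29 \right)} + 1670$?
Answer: $1699$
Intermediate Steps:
$y{\left(I \right)} = 29$ ($y{\left(I \right)} = -2 + 31 = 29$)
$y{\left(-2 - 29 \right)} + 1670 = 29 + 1670 = 1699$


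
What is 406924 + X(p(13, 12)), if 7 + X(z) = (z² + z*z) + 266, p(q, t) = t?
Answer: 407471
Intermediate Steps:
X(z) = 259 + 2*z² (X(z) = -7 + ((z² + z*z) + 266) = -7 + ((z² + z²) + 266) = -7 + (2*z² + 266) = -7 + (266 + 2*z²) = 259 + 2*z²)
406924 + X(p(13, 12)) = 406924 + (259 + 2*12²) = 406924 + (259 + 2*144) = 406924 + (259 + 288) = 406924 + 547 = 407471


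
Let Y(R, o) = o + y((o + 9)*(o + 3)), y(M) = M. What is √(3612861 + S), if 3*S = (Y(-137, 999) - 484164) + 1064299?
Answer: √37289199/3 ≈ 2035.5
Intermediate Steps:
Y(R, o) = o + (3 + o)*(9 + o) (Y(R, o) = o + (o + 9)*(o + 3) = o + (9 + o)*(3 + o) = o + (3 + o)*(9 + o))
S = 1591150/3 (S = (((27 + 999² + 13*999) - 484164) + 1064299)/3 = (((27 + 998001 + 12987) - 484164) + 1064299)/3 = ((1011015 - 484164) + 1064299)/3 = (526851 + 1064299)/3 = (⅓)*1591150 = 1591150/3 ≈ 5.3038e+5)
√(3612861 + S) = √(3612861 + 1591150/3) = √(12429733/3) = √37289199/3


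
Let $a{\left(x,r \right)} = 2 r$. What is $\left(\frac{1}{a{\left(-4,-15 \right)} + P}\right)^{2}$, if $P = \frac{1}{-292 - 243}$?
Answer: $\frac{286225}{257634601} \approx 0.001111$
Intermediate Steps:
$P = - \frac{1}{535}$ ($P = \frac{1}{-535} = - \frac{1}{535} \approx -0.0018692$)
$\left(\frac{1}{a{\left(-4,-15 \right)} + P}\right)^{2} = \left(\frac{1}{2 \left(-15\right) - \frac{1}{535}}\right)^{2} = \left(\frac{1}{-30 - \frac{1}{535}}\right)^{2} = \left(\frac{1}{- \frac{16051}{535}}\right)^{2} = \left(- \frac{535}{16051}\right)^{2} = \frac{286225}{257634601}$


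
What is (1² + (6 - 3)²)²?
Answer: 100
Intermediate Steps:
(1² + (6 - 3)²)² = (1 + 3²)² = (1 + 9)² = 10² = 100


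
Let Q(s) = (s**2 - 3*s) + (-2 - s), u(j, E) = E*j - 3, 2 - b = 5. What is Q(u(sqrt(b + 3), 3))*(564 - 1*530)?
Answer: 646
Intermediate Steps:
b = -3 (b = 2 - 1*5 = 2 - 5 = -3)
u(j, E) = -3 + E*j
Q(s) = -2 + s**2 - 4*s
Q(u(sqrt(b + 3), 3))*(564 - 1*530) = (-2 + (-3 + 3*sqrt(-3 + 3))**2 - 4*(-3 + 3*sqrt(-3 + 3)))*(564 - 1*530) = (-2 + (-3 + 3*sqrt(0))**2 - 4*(-3 + 3*sqrt(0)))*(564 - 530) = (-2 + (-3 + 3*0)**2 - 4*(-3 + 3*0))*34 = (-2 + (-3 + 0)**2 - 4*(-3 + 0))*34 = (-2 + (-3)**2 - 4*(-3))*34 = (-2 + 9 + 12)*34 = 19*34 = 646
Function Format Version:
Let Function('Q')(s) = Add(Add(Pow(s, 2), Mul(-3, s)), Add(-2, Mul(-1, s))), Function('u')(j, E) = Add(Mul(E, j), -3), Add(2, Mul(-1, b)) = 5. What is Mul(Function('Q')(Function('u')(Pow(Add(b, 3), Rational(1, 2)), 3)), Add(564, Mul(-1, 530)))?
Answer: 646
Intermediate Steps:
b = -3 (b = Add(2, Mul(-1, 5)) = Add(2, -5) = -3)
Function('u')(j, E) = Add(-3, Mul(E, j))
Function('Q')(s) = Add(-2, Pow(s, 2), Mul(-4, s))
Mul(Function('Q')(Function('u')(Pow(Add(b, 3), Rational(1, 2)), 3)), Add(564, Mul(-1, 530))) = Mul(Add(-2, Pow(Add(-3, Mul(3, Pow(Add(-3, 3), Rational(1, 2)))), 2), Mul(-4, Add(-3, Mul(3, Pow(Add(-3, 3), Rational(1, 2)))))), Add(564, Mul(-1, 530))) = Mul(Add(-2, Pow(Add(-3, Mul(3, Pow(0, Rational(1, 2)))), 2), Mul(-4, Add(-3, Mul(3, Pow(0, Rational(1, 2)))))), Add(564, -530)) = Mul(Add(-2, Pow(Add(-3, Mul(3, 0)), 2), Mul(-4, Add(-3, Mul(3, 0)))), 34) = Mul(Add(-2, Pow(Add(-3, 0), 2), Mul(-4, Add(-3, 0))), 34) = Mul(Add(-2, Pow(-3, 2), Mul(-4, -3)), 34) = Mul(Add(-2, 9, 12), 34) = Mul(19, 34) = 646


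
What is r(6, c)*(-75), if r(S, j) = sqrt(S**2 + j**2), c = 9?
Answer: -225*sqrt(13) ≈ -811.25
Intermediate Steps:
r(6, c)*(-75) = sqrt(6**2 + 9**2)*(-75) = sqrt(36 + 81)*(-75) = sqrt(117)*(-75) = (3*sqrt(13))*(-75) = -225*sqrt(13)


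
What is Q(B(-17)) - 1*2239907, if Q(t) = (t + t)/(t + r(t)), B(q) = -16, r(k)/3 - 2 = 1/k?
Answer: -365104329/163 ≈ -2.2399e+6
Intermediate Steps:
r(k) = 6 + 3/k
Q(t) = 2*t/(6 + t + 3/t) (Q(t) = (t + t)/(t + (6 + 3/t)) = (2*t)/(6 + t + 3/t) = 2*t/(6 + t + 3/t))
Q(B(-17)) - 1*2239907 = 2*(-16)²/(3 + (-16)² + 6*(-16)) - 1*2239907 = 2*256/(3 + 256 - 96) - 2239907 = 2*256/163 - 2239907 = 2*256*(1/163) - 2239907 = 512/163 - 2239907 = -365104329/163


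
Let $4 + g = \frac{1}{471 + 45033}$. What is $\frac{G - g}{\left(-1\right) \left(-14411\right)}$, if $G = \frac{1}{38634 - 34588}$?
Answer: $\frac{368239097}{1326598725312} \approx 0.00027758$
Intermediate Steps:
$g = - \frac{182015}{45504}$ ($g = -4 + \frac{1}{471 + 45033} = -4 + \frac{1}{45504} = - \frac{182015}{45504} \approx -4.0$)
$G = \frac{1}{4046} \approx 0.00024716$
$\frac{G - g}{\left(-1\right) \left(-14411\right)} = \frac{\frac{1}{4046} - - \frac{182015}{45504}}{\left(-1\right) \left(-14411\right)} = \frac{\frac{1}{4046} + \frac{182015}{45504}}{14411} = \frac{368239097}{92054592} \cdot \frac{1}{14411} = \frac{368239097}{1326598725312}$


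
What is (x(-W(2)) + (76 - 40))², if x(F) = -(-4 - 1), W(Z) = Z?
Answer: 1681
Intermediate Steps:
x(F) = 5 (x(F) = -1*(-5) = 5)
(x(-W(2)) + (76 - 40))² = (5 + (76 - 40))² = (5 + 36)² = 41² = 1681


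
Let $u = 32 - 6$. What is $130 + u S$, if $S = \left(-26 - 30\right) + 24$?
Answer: $-702$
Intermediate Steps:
$u = 26$ ($u = 32 - 6 = 26$)
$S = -32$ ($S = \left(-26 - 30\right) + 24 = -56 + 24 = -32$)
$130 + u S = 130 + 26 \left(-32\right) = 130 - 832 = -702$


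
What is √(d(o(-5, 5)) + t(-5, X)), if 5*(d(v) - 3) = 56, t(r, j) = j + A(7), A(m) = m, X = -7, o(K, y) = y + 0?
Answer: √355/5 ≈ 3.7683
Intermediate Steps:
o(K, y) = y
t(r, j) = 7 + j (t(r, j) = j + 7 = 7 + j)
d(v) = 71/5 (d(v) = 3 + (⅕)*56 = 3 + 56/5 = 71/5)
√(d(o(-5, 5)) + t(-5, X)) = √(71/5 + (7 - 7)) = √(71/5 + 0) = √(71/5) = √355/5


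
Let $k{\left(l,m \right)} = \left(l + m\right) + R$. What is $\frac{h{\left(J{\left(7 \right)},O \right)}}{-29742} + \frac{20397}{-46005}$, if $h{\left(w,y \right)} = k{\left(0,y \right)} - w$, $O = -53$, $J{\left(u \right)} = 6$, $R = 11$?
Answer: $- \frac{33579963}{76015595} \approx -0.44175$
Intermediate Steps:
$k{\left(l,m \right)} = 11 + l + m$ ($k{\left(l,m \right)} = \left(l + m\right) + 11 = 11 + l + m$)
$h{\left(w,y \right)} = 11 + y - w$ ($h{\left(w,y \right)} = \left(11 + 0 + y\right) - w = \left(11 + y\right) - w = 11 + y - w$)
$\frac{h{\left(J{\left(7 \right)},O \right)}}{-29742} + \frac{20397}{-46005} = \frac{11 - 53 - 6}{-29742} + \frac{20397}{-46005} = \left(11 - 53 - 6\right) \left(- \frac{1}{29742}\right) + 20397 \left(- \frac{1}{46005}\right) = \left(-48\right) \left(- \frac{1}{29742}\right) - \frac{6799}{15335} = \frac{8}{4957} - \frac{6799}{15335} = - \frac{33579963}{76015595}$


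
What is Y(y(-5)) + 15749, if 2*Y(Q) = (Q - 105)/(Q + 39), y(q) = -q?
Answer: 346453/22 ≈ 15748.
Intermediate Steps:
Y(Q) = (-105 + Q)/(2*(39 + Q)) (Y(Q) = ((Q - 105)/(Q + 39))/2 = ((-105 + Q)/(39 + Q))/2 = (-105 + Q)/(2*(39 + Q)))
Y(y(-5)) + 15749 = (-105 - 1*(-5))/(2*(39 - 1*(-5))) + 15749 = (-105 + 5)/(2*(39 + 5)) + 15749 = (½)*(-100)/44 + 15749 = (½)*(1/44)*(-100) + 15749 = -25/22 + 15749 = 346453/22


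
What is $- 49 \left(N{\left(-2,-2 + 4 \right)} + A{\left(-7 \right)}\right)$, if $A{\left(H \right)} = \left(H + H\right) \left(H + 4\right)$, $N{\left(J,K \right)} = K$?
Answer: $-2156$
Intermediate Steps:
$A{\left(H \right)} = 2 H \left(4 + H\right)$
$- 49 \left(N{\left(-2,-2 + 4 \right)} + A{\left(-7 \right)}\right) = - 49 \left(\left(-2 + 4\right) + 2 \left(-7\right) \left(4 - 7\right)\right) = - 49 \left(2 + 2 \left(-7\right) \left(-3\right)\right) = - 49 \left(2 + 42\right) = \left(-49\right) 44 = -2156$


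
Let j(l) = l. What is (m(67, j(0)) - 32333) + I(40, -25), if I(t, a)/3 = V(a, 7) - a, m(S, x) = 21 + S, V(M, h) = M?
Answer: -32245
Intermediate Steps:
I(t, a) = 0 (I(t, a) = 3*(a - a) = 3*0 = 0)
(m(67, j(0)) - 32333) + I(40, -25) = ((21 + 67) - 32333) + 0 = (88 - 32333) + 0 = -32245 + 0 = -32245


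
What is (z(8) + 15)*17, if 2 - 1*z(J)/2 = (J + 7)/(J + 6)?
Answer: 2006/7 ≈ 286.57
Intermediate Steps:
z(J) = 4 - 2*(7 + J)/(6 + J) (z(J) = 4 - 2*(J + 7)/(J + 6) = 4 - 2*(7 + J)/(6 + J))
(z(8) + 15)*17 = (2*(5 + 8)/(6 + 8) + 15)*17 = (2*13/14 + 15)*17 = (2*(1/14)*13 + 15)*17 = (13/7 + 15)*17 = (118/7)*17 = 2006/7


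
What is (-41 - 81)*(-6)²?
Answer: -4392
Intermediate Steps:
(-41 - 81)*(-6)² = -122*36 = -4392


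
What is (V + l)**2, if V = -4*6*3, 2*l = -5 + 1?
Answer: 5476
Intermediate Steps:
l = -2 (l = (-5 + 1)/2 = (1/2)*(-4) = -2)
V = -72 (V = -24*3 = -72)
(V + l)**2 = (-72 - 2)**2 = (-74)**2 = 5476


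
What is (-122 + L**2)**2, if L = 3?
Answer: 12769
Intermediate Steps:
(-122 + L**2)**2 = (-122 + 3**2)**2 = (-122 + 9)**2 = (-113)**2 = 12769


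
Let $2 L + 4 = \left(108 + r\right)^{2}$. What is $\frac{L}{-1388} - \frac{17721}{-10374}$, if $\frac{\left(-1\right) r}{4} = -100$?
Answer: $- \frac{54748353}{599963} \approx -91.253$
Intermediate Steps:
$r = 400$ ($r = \left(-4\right) \left(-100\right) = 400$)
$L = 129030$ ($L = -2 + \frac{\left(108 + 400\right)^{2}}{2} = -2 + \frac{508^{2}}{2} = -2 + \frac{1}{2} \cdot 258064 = -2 + 129032 = 129030$)
$\frac{L}{-1388} - \frac{17721}{-10374} = \frac{129030}{-1388} - \frac{17721}{-10374} = 129030 \left(- \frac{1}{1388}\right) - - \frac{5907}{3458} = - \frac{64515}{694} + \frac{5907}{3458} = - \frac{54748353}{599963}$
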